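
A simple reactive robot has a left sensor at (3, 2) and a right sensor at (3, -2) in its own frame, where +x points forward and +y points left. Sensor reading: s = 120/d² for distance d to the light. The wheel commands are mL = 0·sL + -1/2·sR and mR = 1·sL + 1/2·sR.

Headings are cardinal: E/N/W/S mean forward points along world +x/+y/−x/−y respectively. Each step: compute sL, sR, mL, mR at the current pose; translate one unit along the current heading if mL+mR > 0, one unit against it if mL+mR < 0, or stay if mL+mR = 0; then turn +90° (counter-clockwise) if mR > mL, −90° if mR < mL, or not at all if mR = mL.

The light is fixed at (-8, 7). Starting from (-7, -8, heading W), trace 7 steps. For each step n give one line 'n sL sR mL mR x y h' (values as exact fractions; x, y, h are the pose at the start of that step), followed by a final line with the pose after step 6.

n=0: pose=(-7,-8,W); sL=120/293, sR=120/173; mL=-60/173, mR=38340/50689; mL+mR=120/293 → advance +1; mR−mL=55920/50689 → turn +1·90°
n=1: pose=(-8,-8,S); sL=15/41, sR=15/41; mL=-15/82, mR=45/82; mL+mR=15/41 → advance +1; mR−mL=30/41 → turn +1·90°
n=2: pose=(-8,-9,E); sL=24/41, sR=40/111; mL=-20/111, mR=3484/4551; mL+mR=24/41 → advance +1; mR−mL=4304/4551 → turn +1·90°
n=3: pose=(-7,-9,N); sL=12/17, sR=60/89; mL=-30/89, mR=1578/1513; mL+mR=12/17 → advance +1; mR−mL=2088/1513 → turn +1·90°
n=4: pose=(-7,-8,W); sL=120/293, sR=120/173; mL=-60/173, mR=38340/50689; mL+mR=120/293 → advance +1; mR−mL=55920/50689 → turn +1·90°
n=5: pose=(-8,-8,S); sL=15/41, sR=15/41; mL=-15/82, mR=45/82; mL+mR=15/41 → advance +1; mR−mL=30/41 → turn +1·90°
n=6: pose=(-8,-9,E); sL=24/41, sR=40/111; mL=-20/111, mR=3484/4551; mL+mR=24/41 → advance +1; mR−mL=4304/4551 → turn +1·90°

0 120/293 120/173 -60/173 38340/50689 -7 -8 W
1 15/41 15/41 -15/82 45/82 -8 -8 S
2 24/41 40/111 -20/111 3484/4551 -8 -9 E
3 12/17 60/89 -30/89 1578/1513 -7 -9 N
4 120/293 120/173 -60/173 38340/50689 -7 -8 W
5 15/41 15/41 -15/82 45/82 -8 -8 S
6 24/41 40/111 -20/111 3484/4551 -8 -9 E
final -7 -9 N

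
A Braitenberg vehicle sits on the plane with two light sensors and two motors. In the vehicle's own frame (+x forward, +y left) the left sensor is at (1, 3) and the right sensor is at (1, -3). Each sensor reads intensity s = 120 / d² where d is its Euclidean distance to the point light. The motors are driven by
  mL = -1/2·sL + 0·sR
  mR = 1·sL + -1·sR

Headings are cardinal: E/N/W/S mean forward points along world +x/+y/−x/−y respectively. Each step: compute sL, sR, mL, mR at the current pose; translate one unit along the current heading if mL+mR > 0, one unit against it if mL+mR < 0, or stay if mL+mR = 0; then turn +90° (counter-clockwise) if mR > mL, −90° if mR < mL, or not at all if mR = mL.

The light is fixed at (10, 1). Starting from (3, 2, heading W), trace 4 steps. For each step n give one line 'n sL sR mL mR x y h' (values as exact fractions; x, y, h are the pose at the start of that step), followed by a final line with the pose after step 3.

0 30/17 3/2 -15/17 9/34 3 2 W
1 40/3 40/27 -20/3 320/27 4 2 S
2 60/17 60/17 -30/17 0 4 1 E
3 120/101 120/17 -60/101 -10080/1717 3 1 N
final 3 0 E

n=0: pose=(3,2,W); sL=30/17, sR=3/2; mL=-15/17, mR=9/34; mL+mR=-21/34 → advance -1; mR−mL=39/34 → turn +1·90°
n=1: pose=(4,2,S); sL=40/3, sR=40/27; mL=-20/3, mR=320/27; mL+mR=140/27 → advance +1; mR−mL=500/27 → turn +1·90°
n=2: pose=(4,1,E); sL=60/17, sR=60/17; mL=-30/17, mR=0; mL+mR=-30/17 → advance -1; mR−mL=30/17 → turn +1·90°
n=3: pose=(3,1,N); sL=120/101, sR=120/17; mL=-60/101, mR=-10080/1717; mL+mR=-11100/1717 → advance -1; mR−mL=-9060/1717 → turn -1·90°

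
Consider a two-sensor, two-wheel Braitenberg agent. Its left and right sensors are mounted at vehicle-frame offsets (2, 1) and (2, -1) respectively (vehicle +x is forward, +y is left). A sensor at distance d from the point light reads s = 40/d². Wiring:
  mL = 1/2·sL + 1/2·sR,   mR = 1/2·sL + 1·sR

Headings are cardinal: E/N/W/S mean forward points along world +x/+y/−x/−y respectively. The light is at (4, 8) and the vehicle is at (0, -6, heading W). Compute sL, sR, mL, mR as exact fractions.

left sensor world pos  = (-2, -7); dL² = 261
right sensor world pos = (-2, -5); dR² = 205
sL = 40/261 = 40/261
sR = 40/205 = 8/41
mL = 1/2·sL + 1/2·sR = 1864/10701
mR = 1/2·sL + 1·sR = 2908/10701

40/261 8/41 1864/10701 2908/10701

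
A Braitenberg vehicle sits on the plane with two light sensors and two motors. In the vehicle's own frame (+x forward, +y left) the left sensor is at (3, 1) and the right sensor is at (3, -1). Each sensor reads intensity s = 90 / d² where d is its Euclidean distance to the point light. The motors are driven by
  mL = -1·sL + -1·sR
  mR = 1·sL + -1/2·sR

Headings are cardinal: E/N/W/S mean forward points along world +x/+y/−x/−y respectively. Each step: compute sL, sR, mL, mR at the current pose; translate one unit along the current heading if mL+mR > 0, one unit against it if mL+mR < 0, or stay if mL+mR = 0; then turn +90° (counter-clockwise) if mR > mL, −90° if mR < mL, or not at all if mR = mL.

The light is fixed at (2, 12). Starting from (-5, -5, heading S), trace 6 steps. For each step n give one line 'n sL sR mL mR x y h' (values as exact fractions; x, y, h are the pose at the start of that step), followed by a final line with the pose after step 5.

0 45/218 45/232 -10125/25288 5535/50576 -5 -5 S
1 90/241 18/61 -9828/14701 3321/14701 -5 -4 E
2 9/25 45/109 -2106/2725 837/5450 -6 -4 N
3 18/89 90/377 -14796/33553 2781/33553 -6 -5 W
4 45/218 45/232 -10125/25288 5535/50576 -5 -5 S
5 90/241 18/61 -9828/14701 3321/14701 -5 -4 E
final -6 -4 N

n=0: pose=(-5,-5,S); sL=45/218, sR=45/232; mL=-10125/25288, mR=5535/50576; mL+mR=-135/464 → advance -1; mR−mL=25785/50576 → turn +1·90°
n=1: pose=(-5,-4,E); sL=90/241, sR=18/61; mL=-9828/14701, mR=3321/14701; mL+mR=-27/61 → advance -1; mR−mL=13149/14701 → turn +1·90°
n=2: pose=(-6,-4,N); sL=9/25, sR=45/109; mL=-2106/2725, mR=837/5450; mL+mR=-135/218 → advance -1; mR−mL=5049/5450 → turn +1·90°
n=3: pose=(-6,-5,W); sL=18/89, sR=90/377; mL=-14796/33553, mR=2781/33553; mL+mR=-135/377 → advance -1; mR−mL=17577/33553 → turn +1·90°
n=4: pose=(-5,-5,S); sL=45/218, sR=45/232; mL=-10125/25288, mR=5535/50576; mL+mR=-135/464 → advance -1; mR−mL=25785/50576 → turn +1·90°
n=5: pose=(-5,-4,E); sL=90/241, sR=18/61; mL=-9828/14701, mR=3321/14701; mL+mR=-27/61 → advance -1; mR−mL=13149/14701 → turn +1·90°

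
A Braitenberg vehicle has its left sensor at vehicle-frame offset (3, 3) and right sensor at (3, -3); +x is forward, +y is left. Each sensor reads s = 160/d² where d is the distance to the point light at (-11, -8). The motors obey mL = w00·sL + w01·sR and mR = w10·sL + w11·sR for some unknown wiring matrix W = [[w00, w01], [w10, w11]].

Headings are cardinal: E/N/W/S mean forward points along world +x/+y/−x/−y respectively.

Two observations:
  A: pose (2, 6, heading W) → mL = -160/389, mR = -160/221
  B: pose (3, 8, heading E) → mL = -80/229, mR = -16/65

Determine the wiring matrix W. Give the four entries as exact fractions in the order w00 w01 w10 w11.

obs A: pose=(2,6,W) → sL=160/221, sR=160/389, mL=-160/389, mR=-160/221
obs B: pose=(3,8,E) → sL=16/65, sR=80/229, mL=-80/229, mR=-16/65
sensor matrix S = [[160/221, 160/389], [16/65, 80/229]]; det S = 2985984/19686901
solve [mL_A; mL_B] = S·[w00; w01] and [mR_A; mR_B] = S·[w10; w11]:
  w00 = 0, w01 = -1, w10 = -1, w11 = 0

0 -1 -1 0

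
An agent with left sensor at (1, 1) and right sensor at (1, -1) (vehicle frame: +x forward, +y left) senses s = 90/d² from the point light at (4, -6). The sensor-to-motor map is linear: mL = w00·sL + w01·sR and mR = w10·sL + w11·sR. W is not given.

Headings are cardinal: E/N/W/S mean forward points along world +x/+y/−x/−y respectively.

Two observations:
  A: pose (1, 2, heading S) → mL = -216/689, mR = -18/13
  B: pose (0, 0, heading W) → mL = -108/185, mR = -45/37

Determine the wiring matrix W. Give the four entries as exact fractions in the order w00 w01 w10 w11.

obs A: pose=(1,2,S) → sL=90/53, sR=18/13, mL=-216/689, mR=-18/13
obs B: pose=(0,0,W) → sL=9/5, sR=45/37, mL=-108/185, mR=-45/37
sensor matrix S = [[90/53, 18/13], [9/5, 45/37]]; det S = -54432/127465
solve [mL_A; mL_B] = S·[w00; w01] and [mR_A; mR_B] = S·[w10; w11]:
  w00 = -1, w01 = 1, w10 = 0, w11 = -1

-1 1 0 -1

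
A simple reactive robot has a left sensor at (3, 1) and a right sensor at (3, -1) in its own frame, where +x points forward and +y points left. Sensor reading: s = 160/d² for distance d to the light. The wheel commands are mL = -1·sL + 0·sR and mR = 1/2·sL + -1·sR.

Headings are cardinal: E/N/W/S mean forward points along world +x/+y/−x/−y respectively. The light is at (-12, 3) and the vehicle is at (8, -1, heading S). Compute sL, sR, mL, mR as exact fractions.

16/49 16/41 -16/49 -456/2009

left sensor world pos  = (9, -4); dL² = 490
right sensor world pos = (7, -4); dR² = 410
sL = 160/490 = 16/49
sR = 160/410 = 16/41
mL = -1·sL + 0·sR = -16/49
mR = 1/2·sL + -1·sR = -456/2009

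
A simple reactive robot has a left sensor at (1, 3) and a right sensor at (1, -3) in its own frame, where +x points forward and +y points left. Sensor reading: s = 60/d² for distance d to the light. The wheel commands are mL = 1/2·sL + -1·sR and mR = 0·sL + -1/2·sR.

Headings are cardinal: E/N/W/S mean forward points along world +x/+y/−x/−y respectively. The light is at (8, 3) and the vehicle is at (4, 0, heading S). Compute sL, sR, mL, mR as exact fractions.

left sensor world pos  = (7, -1); dL² = 17
right sensor world pos = (1, -1); dR² = 65
sL = 60/17 = 60/17
sR = 60/65 = 12/13
mL = 1/2·sL + -1·sR = 186/221
mR = 0·sL + -1/2·sR = -6/13

60/17 12/13 186/221 -6/13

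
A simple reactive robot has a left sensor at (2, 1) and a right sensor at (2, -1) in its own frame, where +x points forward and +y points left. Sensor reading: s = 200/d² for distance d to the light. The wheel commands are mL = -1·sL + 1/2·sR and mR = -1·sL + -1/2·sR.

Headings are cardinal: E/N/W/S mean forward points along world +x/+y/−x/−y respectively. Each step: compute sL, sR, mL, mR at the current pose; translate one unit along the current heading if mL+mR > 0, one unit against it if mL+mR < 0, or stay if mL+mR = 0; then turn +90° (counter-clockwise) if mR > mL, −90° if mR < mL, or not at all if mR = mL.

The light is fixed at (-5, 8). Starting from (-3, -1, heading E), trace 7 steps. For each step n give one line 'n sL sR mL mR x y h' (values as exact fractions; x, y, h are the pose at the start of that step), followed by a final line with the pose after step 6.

n=0: pose=(-3,-1,E); sL=5/2, sR=50/29; mL=-95/58, mR=-195/58; mL+mR=-5 → advance -1; mR−mL=-50/29 → turn -1·90°
n=1: pose=(-4,-1,S); sL=8/5, sR=200/121; mL=-468/605, mR=-1468/605; mL+mR=-16/5 → advance -1; mR−mL=-200/121 → turn -1·90°
n=2: pose=(-4,0,W); sL=100/41, sR=4; mL=-18/41, mR=-182/41; mL+mR=-200/41 → advance -1; mR−mL=-4 → turn -1·90°
n=3: pose=(-3,0,N); sL=200/37, sR=40/9; mL=-1060/333, mR=-2540/333; mL+mR=-400/37 → advance -1; mR−mL=-40/9 → turn -1·90°
n=4: pose=(-3,-1,E); sL=5/2, sR=50/29; mL=-95/58, mR=-195/58; mL+mR=-5 → advance -1; mR−mL=-50/29 → turn -1·90°
n=5: pose=(-4,-1,S); sL=8/5, sR=200/121; mL=-468/605, mR=-1468/605; mL+mR=-16/5 → advance -1; mR−mL=-200/121 → turn -1·90°
n=6: pose=(-4,0,W); sL=100/41, sR=4; mL=-18/41, mR=-182/41; mL+mR=-200/41 → advance -1; mR−mL=-4 → turn -1·90°

0 5/2 50/29 -95/58 -195/58 -3 -1 E
1 8/5 200/121 -468/605 -1468/605 -4 -1 S
2 100/41 4 -18/41 -182/41 -4 0 W
3 200/37 40/9 -1060/333 -2540/333 -3 0 N
4 5/2 50/29 -95/58 -195/58 -3 -1 E
5 8/5 200/121 -468/605 -1468/605 -4 -1 S
6 100/41 4 -18/41 -182/41 -4 0 W
final -3 0 N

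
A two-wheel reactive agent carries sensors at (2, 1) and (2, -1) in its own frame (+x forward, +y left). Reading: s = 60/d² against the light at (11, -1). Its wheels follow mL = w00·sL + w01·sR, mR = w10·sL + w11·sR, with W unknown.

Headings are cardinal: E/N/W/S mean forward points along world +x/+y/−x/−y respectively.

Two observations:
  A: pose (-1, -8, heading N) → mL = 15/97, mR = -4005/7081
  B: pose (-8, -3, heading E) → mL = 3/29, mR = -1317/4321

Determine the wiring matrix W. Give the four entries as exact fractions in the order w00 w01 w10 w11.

1/2 0 -1/2 -1

obs A: pose=(-1,-8,N) → sL=30/97, sR=30/73, mL=15/97, mR=-4005/7081
obs B: pose=(-8,-3,E) → sL=6/29, sR=30/149, mL=3/29, mR=-1317/4321
sensor matrix S = [[30/97, 30/73], [6/29, 30/149]]; det S = -696240/30597001
solve [mL_A; mL_B] = S·[w00; w01] and [mR_A; mR_B] = S·[w10; w11]:
  w00 = 1/2, w01 = 0, w10 = -1/2, w11 = -1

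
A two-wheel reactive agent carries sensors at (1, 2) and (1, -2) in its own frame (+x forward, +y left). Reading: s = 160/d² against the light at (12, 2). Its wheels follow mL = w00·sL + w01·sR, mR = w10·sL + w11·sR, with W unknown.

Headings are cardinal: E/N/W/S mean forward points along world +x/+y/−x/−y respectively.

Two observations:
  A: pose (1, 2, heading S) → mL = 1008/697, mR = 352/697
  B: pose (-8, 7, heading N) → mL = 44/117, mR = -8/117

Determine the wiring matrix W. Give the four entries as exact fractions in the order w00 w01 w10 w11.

1/2 1/2 1/2 -1/2

obs A: pose=(1,2,S) → sL=80/41, sR=16/17, mL=1008/697, mR=352/697
obs B: pose=(-8,7,N) → sL=4/13, sR=4/9, mL=44/117, mR=-8/117
sensor matrix S = [[80/41, 16/17], [4/13, 4/9]]; det S = 47104/81549
solve [mL_A; mL_B] = S·[w00; w01] and [mR_A; mR_B] = S·[w10; w11]:
  w00 = 1/2, w01 = 1/2, w10 = 1/2, w11 = -1/2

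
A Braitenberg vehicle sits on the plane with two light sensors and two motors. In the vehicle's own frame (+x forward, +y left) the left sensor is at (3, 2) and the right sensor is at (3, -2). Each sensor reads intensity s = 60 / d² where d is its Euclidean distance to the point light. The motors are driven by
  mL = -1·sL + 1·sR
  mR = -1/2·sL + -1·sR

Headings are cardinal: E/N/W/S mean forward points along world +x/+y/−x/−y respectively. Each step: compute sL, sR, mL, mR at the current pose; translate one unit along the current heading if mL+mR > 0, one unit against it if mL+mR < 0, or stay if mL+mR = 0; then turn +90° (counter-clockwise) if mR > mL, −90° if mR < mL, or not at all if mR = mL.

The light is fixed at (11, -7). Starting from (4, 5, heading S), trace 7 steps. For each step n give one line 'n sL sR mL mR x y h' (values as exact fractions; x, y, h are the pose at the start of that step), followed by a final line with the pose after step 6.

0 30/53 10/27 -280/1431 -935/1431 4 5 S
1 60/221 12/65 -96/1105 -354/1105 4 6 W
2 3/16 15/68 9/272 -171/544 5 6 N
3 12/41 60/109 1152/4469 -3114/4469 5 5 E
4 30/53 10/27 -280/1431 -935/1431 4 5 S
5 60/221 12/65 -96/1105 -354/1105 4 6 W
6 3/16 15/68 9/272 -171/544 5 6 N
final 5 5 E

n=0: pose=(4,5,S); sL=30/53, sR=10/27; mL=-280/1431, mR=-935/1431; mL+mR=-45/53 → advance -1; mR−mL=-655/1431 → turn -1·90°
n=1: pose=(4,6,W); sL=60/221, sR=12/65; mL=-96/1105, mR=-354/1105; mL+mR=-90/221 → advance -1; mR−mL=-258/1105 → turn -1·90°
n=2: pose=(5,6,N); sL=3/16, sR=15/68; mL=9/272, mR=-171/544; mL+mR=-9/32 → advance -1; mR−mL=-189/544 → turn -1·90°
n=3: pose=(5,5,E); sL=12/41, sR=60/109; mL=1152/4469, mR=-3114/4469; mL+mR=-18/41 → advance -1; mR−mL=-4266/4469 → turn -1·90°
n=4: pose=(4,5,S); sL=30/53, sR=10/27; mL=-280/1431, mR=-935/1431; mL+mR=-45/53 → advance -1; mR−mL=-655/1431 → turn -1·90°
n=5: pose=(4,6,W); sL=60/221, sR=12/65; mL=-96/1105, mR=-354/1105; mL+mR=-90/221 → advance -1; mR−mL=-258/1105 → turn -1·90°
n=6: pose=(5,6,N); sL=3/16, sR=15/68; mL=9/272, mR=-171/544; mL+mR=-9/32 → advance -1; mR−mL=-189/544 → turn -1·90°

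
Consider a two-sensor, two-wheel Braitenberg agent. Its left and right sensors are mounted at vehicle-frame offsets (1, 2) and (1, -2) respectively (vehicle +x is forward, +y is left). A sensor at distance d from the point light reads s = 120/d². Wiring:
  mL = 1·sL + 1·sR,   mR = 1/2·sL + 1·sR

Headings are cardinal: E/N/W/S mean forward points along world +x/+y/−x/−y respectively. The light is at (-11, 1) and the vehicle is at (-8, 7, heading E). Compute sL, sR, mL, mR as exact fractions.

left sensor world pos  = (-7, 9); dL² = 80
right sensor world pos = (-7, 5); dR² = 32
sL = 120/80 = 3/2
sR = 120/32 = 15/4
mL = 1·sL + 1·sR = 21/4
mR = 1/2·sL + 1·sR = 9/2

3/2 15/4 21/4 9/2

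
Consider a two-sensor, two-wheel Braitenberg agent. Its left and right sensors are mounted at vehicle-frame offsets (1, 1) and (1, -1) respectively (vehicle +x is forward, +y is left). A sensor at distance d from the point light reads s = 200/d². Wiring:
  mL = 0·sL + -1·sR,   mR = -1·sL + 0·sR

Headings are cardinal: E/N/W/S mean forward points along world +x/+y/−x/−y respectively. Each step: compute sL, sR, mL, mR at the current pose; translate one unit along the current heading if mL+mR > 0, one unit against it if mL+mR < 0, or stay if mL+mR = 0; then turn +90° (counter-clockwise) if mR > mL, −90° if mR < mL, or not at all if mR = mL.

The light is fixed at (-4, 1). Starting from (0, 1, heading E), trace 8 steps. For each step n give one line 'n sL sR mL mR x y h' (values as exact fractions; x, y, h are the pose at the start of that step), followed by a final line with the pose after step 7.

n=0: pose=(0,1,E); sL=100/13, sR=100/13; mL=-100/13, mR=-100/13; mL+mR=-200/13 → advance -1; mR−mL=0 → turn +0·90°
n=1: pose=(-1,1,E); sL=200/17, sR=200/17; mL=-200/17, mR=-200/17; mL+mR=-400/17 → advance -1; mR−mL=0 → turn +0·90°
n=2: pose=(-2,1,E); sL=20, sR=20; mL=-20, mR=-20; mL+mR=-40 → advance -1; mR−mL=0 → turn +0·90°
n=3: pose=(-3,1,E); sL=40, sR=40; mL=-40, mR=-40; mL+mR=-80 → advance -1; mR−mL=0 → turn +0·90°
n=4: pose=(-4,1,E); sL=100, sR=100; mL=-100, mR=-100; mL+mR=-200 → advance -1; mR−mL=0 → turn +0·90°
n=5: pose=(-5,1,E); sL=200, sR=200; mL=-200, mR=-200; mL+mR=-400 → advance -1; mR−mL=0 → turn +0·90°
n=6: pose=(-6,1,E); sL=100, sR=100; mL=-100, mR=-100; mL+mR=-200 → advance -1; mR−mL=0 → turn +0·90°
n=7: pose=(-7,1,E); sL=40, sR=40; mL=-40, mR=-40; mL+mR=-80 → advance -1; mR−mL=0 → turn +0·90°

0 100/13 100/13 -100/13 -100/13 0 1 E
1 200/17 200/17 -200/17 -200/17 -1 1 E
2 20 20 -20 -20 -2 1 E
3 40 40 -40 -40 -3 1 E
4 100 100 -100 -100 -4 1 E
5 200 200 -200 -200 -5 1 E
6 100 100 -100 -100 -6 1 E
7 40 40 -40 -40 -7 1 E
final -8 1 E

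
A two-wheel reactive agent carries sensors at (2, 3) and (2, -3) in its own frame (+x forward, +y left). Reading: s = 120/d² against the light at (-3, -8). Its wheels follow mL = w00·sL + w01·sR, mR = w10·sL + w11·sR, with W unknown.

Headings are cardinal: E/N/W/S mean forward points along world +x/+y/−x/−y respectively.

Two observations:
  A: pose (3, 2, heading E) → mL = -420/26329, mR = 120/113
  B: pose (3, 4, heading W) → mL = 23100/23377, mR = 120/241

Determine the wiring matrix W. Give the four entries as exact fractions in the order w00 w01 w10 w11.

1 -1/2 0 1

obs A: pose=(3,2,E) → sL=120/233, sR=120/113, mL=-420/26329, mR=120/113
obs B: pose=(3,4,W) → sL=120/97, sR=120/241, mL=23100/23377, mR=120/241
sensor matrix S = [[120/233, 120/113], [120/97, 120/241]]; det S = -650764800/615493033
solve [mL_A; mL_B] = S·[w00; w01] and [mR_A; mR_B] = S·[w10; w11]:
  w00 = 1, w01 = -1/2, w10 = 0, w11 = 1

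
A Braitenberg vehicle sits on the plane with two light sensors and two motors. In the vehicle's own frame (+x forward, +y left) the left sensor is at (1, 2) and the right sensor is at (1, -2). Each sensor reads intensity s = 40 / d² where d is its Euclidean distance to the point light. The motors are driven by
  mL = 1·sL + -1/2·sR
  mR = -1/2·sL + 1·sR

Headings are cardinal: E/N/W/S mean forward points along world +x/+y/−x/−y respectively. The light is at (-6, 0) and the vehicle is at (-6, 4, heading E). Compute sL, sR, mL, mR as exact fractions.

left sensor world pos  = (-5, 6); dL² = 37
right sensor world pos = (-5, 2); dR² = 5
sL = 40/37 = 40/37
sR = 40/5 = 8
mL = 1·sL + -1/2·sR = -108/37
mR = -1/2·sL + 1·sR = 276/37

40/37 8 -108/37 276/37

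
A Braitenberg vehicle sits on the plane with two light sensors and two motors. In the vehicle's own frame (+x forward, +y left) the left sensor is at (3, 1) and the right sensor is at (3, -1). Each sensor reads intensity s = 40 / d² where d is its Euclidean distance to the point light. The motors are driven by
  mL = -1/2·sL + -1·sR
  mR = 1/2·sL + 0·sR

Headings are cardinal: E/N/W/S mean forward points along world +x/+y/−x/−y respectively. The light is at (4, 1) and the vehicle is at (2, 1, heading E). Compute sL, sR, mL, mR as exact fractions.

20 20 -30 10

left sensor world pos  = (5, 2); dL² = 2
right sensor world pos = (5, 0); dR² = 2
sL = 40/2 = 20
sR = 40/2 = 20
mL = -1/2·sL + -1·sR = -30
mR = 1/2·sL + 0·sR = 10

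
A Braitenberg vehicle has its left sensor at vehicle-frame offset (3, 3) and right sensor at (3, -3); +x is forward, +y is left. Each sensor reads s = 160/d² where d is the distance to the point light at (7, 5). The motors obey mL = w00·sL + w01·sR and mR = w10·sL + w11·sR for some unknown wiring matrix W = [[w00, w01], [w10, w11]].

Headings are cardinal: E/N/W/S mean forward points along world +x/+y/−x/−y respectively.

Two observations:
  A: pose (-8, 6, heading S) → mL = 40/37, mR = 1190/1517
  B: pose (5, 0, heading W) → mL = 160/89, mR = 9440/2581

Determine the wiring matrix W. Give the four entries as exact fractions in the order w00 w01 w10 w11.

obs A: pose=(-8,6,S) → sL=40/37, sR=20/41, mL=40/37, mR=1190/1517
obs B: pose=(5,0,W) → sL=160/89, sR=160/29, mL=160/89, mR=9440/2581
sensor matrix S = [[40/37, 20/41], [160/89, 160/29]]; det S = 19920000/3915377
solve [mL_A; mL_B] = S·[w00; w01] and [mR_A; mR_B] = S·[w10; w11]:
  w00 = 1, w01 = 0, w10 = 1/2, w11 = 1/2

1 0 1/2 1/2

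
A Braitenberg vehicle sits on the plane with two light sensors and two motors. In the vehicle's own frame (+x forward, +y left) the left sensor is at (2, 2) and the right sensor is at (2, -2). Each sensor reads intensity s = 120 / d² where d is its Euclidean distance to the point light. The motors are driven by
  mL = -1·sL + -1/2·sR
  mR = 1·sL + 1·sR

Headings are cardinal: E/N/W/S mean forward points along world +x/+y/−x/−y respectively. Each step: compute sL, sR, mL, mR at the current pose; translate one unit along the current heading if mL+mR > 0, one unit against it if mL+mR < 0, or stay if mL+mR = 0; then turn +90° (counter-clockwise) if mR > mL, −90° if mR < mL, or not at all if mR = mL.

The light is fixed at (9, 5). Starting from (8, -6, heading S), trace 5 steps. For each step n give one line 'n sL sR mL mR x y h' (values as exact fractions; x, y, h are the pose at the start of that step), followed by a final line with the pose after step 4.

0 12/17 60/89 -1578/1513 2088/1513 8 -6 S
1 120/101 120/197 -29700/19897 35760/19897 8 -7 E
2 15/13 15/13 -45/26 30/13 9 -7 N
3 120/173 24/17 -4116/2941 6192/2941 9 -6 W
4 12/17 60/89 -1578/1513 2088/1513 8 -6 S
final 8 -7 E

n=0: pose=(8,-6,S); sL=12/17, sR=60/89; mL=-1578/1513, mR=2088/1513; mL+mR=30/89 → advance +1; mR−mL=3666/1513 → turn +1·90°
n=1: pose=(8,-7,E); sL=120/101, sR=120/197; mL=-29700/19897, mR=35760/19897; mL+mR=60/197 → advance +1; mR−mL=65460/19897 → turn +1·90°
n=2: pose=(9,-7,N); sL=15/13, sR=15/13; mL=-45/26, mR=30/13; mL+mR=15/26 → advance +1; mR−mL=105/26 → turn +1·90°
n=3: pose=(9,-6,W); sL=120/173, sR=24/17; mL=-4116/2941, mR=6192/2941; mL+mR=12/17 → advance +1; mR−mL=10308/2941 → turn +1·90°
n=4: pose=(8,-6,S); sL=12/17, sR=60/89; mL=-1578/1513, mR=2088/1513; mL+mR=30/89 → advance +1; mR−mL=3666/1513 → turn +1·90°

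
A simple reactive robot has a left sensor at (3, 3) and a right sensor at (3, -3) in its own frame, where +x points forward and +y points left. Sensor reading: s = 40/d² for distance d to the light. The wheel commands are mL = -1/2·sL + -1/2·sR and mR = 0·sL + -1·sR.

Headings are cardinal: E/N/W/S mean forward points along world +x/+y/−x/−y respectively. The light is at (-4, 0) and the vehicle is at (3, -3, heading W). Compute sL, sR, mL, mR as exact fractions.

left sensor world pos  = (0, -6); dL² = 52
right sensor world pos = (0, 0); dR² = 16
sL = 40/52 = 10/13
sR = 40/16 = 5/2
mL = -1/2·sL + -1/2·sR = -85/52
mR = 0·sL + -1·sR = -5/2

10/13 5/2 -85/52 -5/2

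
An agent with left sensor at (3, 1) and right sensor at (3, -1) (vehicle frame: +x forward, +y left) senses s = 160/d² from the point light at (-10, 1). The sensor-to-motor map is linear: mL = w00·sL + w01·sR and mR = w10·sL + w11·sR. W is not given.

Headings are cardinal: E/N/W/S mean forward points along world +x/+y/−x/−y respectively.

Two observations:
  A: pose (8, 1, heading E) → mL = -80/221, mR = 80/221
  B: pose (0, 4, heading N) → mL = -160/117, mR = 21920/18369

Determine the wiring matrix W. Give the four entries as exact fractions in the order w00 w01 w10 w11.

-1 0 1/2 1/2

obs A: pose=(8,1,E) → sL=80/221, sR=80/221, mL=-80/221, mR=80/221
obs B: pose=(0,4,N) → sL=160/117, sR=160/157, mL=-160/117, mR=21920/18369
sensor matrix S = [[80/221, 80/221], [160/117, 160/157]]; det S = -512000/4059549
solve [mL_A; mL_B] = S·[w00; w01] and [mR_A; mR_B] = S·[w10; w11]:
  w00 = -1, w01 = 0, w10 = 1/2, w11 = 1/2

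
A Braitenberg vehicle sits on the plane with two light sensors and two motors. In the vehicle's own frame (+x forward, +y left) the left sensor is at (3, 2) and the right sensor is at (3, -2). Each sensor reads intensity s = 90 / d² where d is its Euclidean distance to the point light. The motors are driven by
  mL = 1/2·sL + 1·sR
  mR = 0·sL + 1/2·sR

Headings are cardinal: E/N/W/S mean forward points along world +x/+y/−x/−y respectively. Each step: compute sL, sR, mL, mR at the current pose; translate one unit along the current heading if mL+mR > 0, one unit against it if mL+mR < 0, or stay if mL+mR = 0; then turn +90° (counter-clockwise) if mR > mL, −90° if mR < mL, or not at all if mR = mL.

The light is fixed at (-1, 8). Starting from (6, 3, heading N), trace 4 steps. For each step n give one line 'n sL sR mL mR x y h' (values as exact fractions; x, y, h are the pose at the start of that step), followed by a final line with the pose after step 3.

0 90/29 18/17 1287/493 9/17 6 3 N
1 45/52 45/68 1935/1768 45/136 6 4 E
2 90/149 18/17 3447/2533 9/17 7 4 S
3 45/37 45/17 4095/1258 45/34 7 3 W
final 6 3 N

n=0: pose=(6,3,N); sL=90/29, sR=18/17; mL=1287/493, mR=9/17; mL+mR=1548/493 → advance +1; mR−mL=-1026/493 → turn -1·90°
n=1: pose=(6,4,E); sL=45/52, sR=45/68; mL=1935/1768, mR=45/136; mL+mR=315/221 → advance +1; mR−mL=-675/884 → turn -1·90°
n=2: pose=(7,4,S); sL=90/149, sR=18/17; mL=3447/2533, mR=9/17; mL+mR=4788/2533 → advance +1; mR−mL=-2106/2533 → turn -1·90°
n=3: pose=(7,3,W); sL=45/37, sR=45/17; mL=4095/1258, mR=45/34; mL+mR=2880/629 → advance +1; mR−mL=-1215/629 → turn -1·90°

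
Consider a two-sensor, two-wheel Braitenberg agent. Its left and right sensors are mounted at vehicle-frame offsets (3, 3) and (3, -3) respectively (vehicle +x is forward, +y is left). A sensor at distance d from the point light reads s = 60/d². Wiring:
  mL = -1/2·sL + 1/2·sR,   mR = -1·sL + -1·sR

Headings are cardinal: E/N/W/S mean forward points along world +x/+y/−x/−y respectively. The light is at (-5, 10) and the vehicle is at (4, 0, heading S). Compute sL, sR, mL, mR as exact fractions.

60/313 12/41 648/12833 -6216/12833

left sensor world pos  = (7, -3); dL² = 313
right sensor world pos = (1, -3); dR² = 205
sL = 60/313 = 60/313
sR = 60/205 = 12/41
mL = -1/2·sL + 1/2·sR = 648/12833
mR = -1·sL + -1·sR = -6216/12833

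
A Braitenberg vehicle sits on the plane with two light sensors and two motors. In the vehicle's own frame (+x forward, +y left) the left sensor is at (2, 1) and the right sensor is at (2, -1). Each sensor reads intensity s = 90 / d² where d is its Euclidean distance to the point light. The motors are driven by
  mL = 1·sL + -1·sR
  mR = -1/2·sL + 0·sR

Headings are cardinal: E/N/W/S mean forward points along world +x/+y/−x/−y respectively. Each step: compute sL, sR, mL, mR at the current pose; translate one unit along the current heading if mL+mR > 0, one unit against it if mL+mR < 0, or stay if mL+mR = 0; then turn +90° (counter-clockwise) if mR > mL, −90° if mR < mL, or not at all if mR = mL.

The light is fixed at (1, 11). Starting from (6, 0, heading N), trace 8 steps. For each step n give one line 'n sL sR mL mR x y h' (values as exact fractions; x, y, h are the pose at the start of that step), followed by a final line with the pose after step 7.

n=0: pose=(6,0,N); sL=90/97, sR=10/13; mL=200/1261, mR=-45/97; mL+mR=-385/1261 → advance -1; mR−mL=-785/1261 → turn -1·90°
n=1: pose=(6,-1,E); sL=9/17, sR=45/109; mL=216/1853, mR=-9/34; mL+mR=-549/3706 → advance -1; mR−mL=-1413/3706 → turn -1·90°
n=2: pose=(5,-1,S); sL=90/221, sR=18/41; mL=-288/9061, mR=-45/221; mL+mR=-2133/9061 → advance -1; mR−mL=-1557/9061 → turn -1·90°
n=3: pose=(5,0,W); sL=45/74, sR=45/52; mL=-495/1924, mR=-45/148; mL+mR=-270/481 → advance -1; mR−mL=-45/962 → turn -1·90°
n=4: pose=(6,0,N); sL=90/97, sR=10/13; mL=200/1261, mR=-45/97; mL+mR=-385/1261 → advance -1; mR−mL=-785/1261 → turn -1·90°
n=5: pose=(6,-1,E); sL=9/17, sR=45/109; mL=216/1853, mR=-9/34; mL+mR=-549/3706 → advance -1; mR−mL=-1413/3706 → turn -1·90°
n=6: pose=(5,-1,S); sL=90/221, sR=18/41; mL=-288/9061, mR=-45/221; mL+mR=-2133/9061 → advance -1; mR−mL=-1557/9061 → turn -1·90°
n=7: pose=(5,0,W); sL=45/74, sR=45/52; mL=-495/1924, mR=-45/148; mL+mR=-270/481 → advance -1; mR−mL=-45/962 → turn -1·90°

0 90/97 10/13 200/1261 -45/97 6 0 N
1 9/17 45/109 216/1853 -9/34 6 -1 E
2 90/221 18/41 -288/9061 -45/221 5 -1 S
3 45/74 45/52 -495/1924 -45/148 5 0 W
4 90/97 10/13 200/1261 -45/97 6 0 N
5 9/17 45/109 216/1853 -9/34 6 -1 E
6 90/221 18/41 -288/9061 -45/221 5 -1 S
7 45/74 45/52 -495/1924 -45/148 5 0 W
final 6 0 N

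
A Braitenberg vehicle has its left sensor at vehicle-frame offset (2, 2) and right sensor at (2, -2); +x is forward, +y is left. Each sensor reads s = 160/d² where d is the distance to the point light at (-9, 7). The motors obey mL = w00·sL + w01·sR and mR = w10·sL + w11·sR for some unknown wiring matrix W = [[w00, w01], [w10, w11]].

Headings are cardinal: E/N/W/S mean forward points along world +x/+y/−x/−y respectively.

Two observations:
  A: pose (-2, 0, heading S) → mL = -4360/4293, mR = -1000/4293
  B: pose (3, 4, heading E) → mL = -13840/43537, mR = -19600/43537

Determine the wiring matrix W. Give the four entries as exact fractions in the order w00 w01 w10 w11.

1/2 -1 -1 1/2

obs A: pose=(-2,0,S) → sL=80/81, sR=80/53, mL=-4360/4293, mR=-1000/4293
obs B: pose=(3,4,E) → sL=160/197, sR=160/221, mL=-13840/43537, mR=-19600/43537
sensor matrix S = [[80/81, 80/53], [160/197, 160/221]]; det S = -95488000/186904341
solve [mL_A; mL_B] = S·[w00; w01] and [mR_A; mR_B] = S·[w10; w11]:
  w00 = 1/2, w01 = -1, w10 = -1, w11 = 1/2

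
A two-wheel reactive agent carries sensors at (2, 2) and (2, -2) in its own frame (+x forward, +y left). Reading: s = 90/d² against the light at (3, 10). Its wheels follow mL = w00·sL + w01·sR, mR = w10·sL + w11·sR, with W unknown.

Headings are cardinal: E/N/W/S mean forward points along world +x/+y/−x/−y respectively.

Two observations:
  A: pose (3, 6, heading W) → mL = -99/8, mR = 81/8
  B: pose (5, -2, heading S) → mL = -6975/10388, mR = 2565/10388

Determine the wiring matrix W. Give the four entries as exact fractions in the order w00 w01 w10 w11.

obs A: pose=(3,6,W) → sL=9/4, sR=45/4, mL=-99/8, mR=81/8
obs B: pose=(5,-2,S) → sL=45/106, sR=45/98, mL=-6975/10388, mR=2565/10388
sensor matrix S = [[9/4, 45/4], [45/106, 45/98]]; det S = -9720/2597
solve [mL_A; mL_B] = S·[w00; w01] and [mR_A; mR_B] = S·[w10; w11]:
  w00 = -1/2, w01 = -1, w10 = -1/2, w11 = 1

-1/2 -1 -1/2 1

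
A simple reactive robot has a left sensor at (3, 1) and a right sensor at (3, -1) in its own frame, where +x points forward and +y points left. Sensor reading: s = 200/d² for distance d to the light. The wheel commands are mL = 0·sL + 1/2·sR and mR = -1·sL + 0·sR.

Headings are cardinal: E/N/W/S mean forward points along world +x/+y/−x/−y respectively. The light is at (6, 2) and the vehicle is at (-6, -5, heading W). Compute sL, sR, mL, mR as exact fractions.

200/289 200/261 100/261 -200/289

left sensor world pos  = (-9, -6); dL² = 289
right sensor world pos = (-9, -4); dR² = 261
sL = 200/289 = 200/289
sR = 200/261 = 200/261
mL = 0·sL + 1/2·sR = 100/261
mR = -1·sL + 0·sR = -200/289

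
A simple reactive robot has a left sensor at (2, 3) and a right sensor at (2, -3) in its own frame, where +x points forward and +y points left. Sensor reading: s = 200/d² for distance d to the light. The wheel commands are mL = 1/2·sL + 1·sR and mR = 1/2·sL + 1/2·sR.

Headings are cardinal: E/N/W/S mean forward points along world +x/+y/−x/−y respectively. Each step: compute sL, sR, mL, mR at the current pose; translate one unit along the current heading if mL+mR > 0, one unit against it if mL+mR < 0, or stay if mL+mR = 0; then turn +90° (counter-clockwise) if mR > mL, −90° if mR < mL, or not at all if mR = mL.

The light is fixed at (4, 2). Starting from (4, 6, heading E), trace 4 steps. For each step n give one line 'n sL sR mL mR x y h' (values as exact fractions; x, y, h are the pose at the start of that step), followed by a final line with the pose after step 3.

n=0: pose=(4,6,E); sL=200/53, sR=40; mL=2220/53, mR=1160/53; mL+mR=3380/53 → advance +1; mR−mL=-20 → turn -1·90°
n=1: pose=(5,6,S); sL=10, sR=25; mL=30, mR=35/2; mL+mR=95/2 → advance +1; mR−mL=-25/2 → turn -1·90°
n=2: pose=(5,5,W); sL=200, sR=200/37; mL=3900/37, mR=3800/37; mL+mR=7700/37 → advance +1; mR−mL=-100/37 → turn -1·90°
n=3: pose=(4,5,N); sL=100/17, sR=100/17; mL=150/17, mR=100/17; mL+mR=250/17 → advance +1; mR−mL=-50/17 → turn -1·90°

0 200/53 40 2220/53 1160/53 4 6 E
1 10 25 30 35/2 5 6 S
2 200 200/37 3900/37 3800/37 5 5 W
3 100/17 100/17 150/17 100/17 4 5 N
final 4 6 E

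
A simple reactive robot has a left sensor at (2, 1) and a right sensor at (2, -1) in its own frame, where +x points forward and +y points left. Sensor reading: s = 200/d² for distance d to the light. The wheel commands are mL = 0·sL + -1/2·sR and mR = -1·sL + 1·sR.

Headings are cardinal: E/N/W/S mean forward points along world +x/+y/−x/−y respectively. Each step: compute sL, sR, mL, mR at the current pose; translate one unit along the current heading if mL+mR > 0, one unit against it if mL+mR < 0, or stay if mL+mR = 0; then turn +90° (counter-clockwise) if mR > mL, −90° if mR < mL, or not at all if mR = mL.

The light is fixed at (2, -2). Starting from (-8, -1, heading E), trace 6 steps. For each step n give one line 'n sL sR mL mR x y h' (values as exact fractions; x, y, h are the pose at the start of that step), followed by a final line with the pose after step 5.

n=0: pose=(-8,-1,E); sL=50/17, sR=25/8; mL=-25/16, mR=25/136; mL+mR=-375/272 → advance -1; mR−mL=475/272 → turn +1·90°
n=1: pose=(-9,-1,N); sL=200/153, sR=200/109; mL=-100/109, mR=8800/16677; mL+mR=-6500/16677 → advance -1; mR−mL=24100/16677 → turn +1·90°
n=2: pose=(-9,-2,W); sL=20/17, sR=20/17; mL=-10/17, mR=0; mL+mR=-10/17 → advance -1; mR−mL=10/17 → turn +1·90°
n=3: pose=(-8,-2,S); sL=40/17, sR=8/5; mL=-4/5, mR=-64/85; mL+mR=-132/85 → advance -1; mR−mL=4/85 → turn +1·90°
n=4: pose=(-8,-1,E); sL=50/17, sR=25/8; mL=-25/16, mR=25/136; mL+mR=-375/272 → advance -1; mR−mL=475/272 → turn +1·90°
n=5: pose=(-9,-1,N); sL=200/153, sR=200/109; mL=-100/109, mR=8800/16677; mL+mR=-6500/16677 → advance -1; mR−mL=24100/16677 → turn +1·90°

0 50/17 25/8 -25/16 25/136 -8 -1 E
1 200/153 200/109 -100/109 8800/16677 -9 -1 N
2 20/17 20/17 -10/17 0 -9 -2 W
3 40/17 8/5 -4/5 -64/85 -8 -2 S
4 50/17 25/8 -25/16 25/136 -8 -1 E
5 200/153 200/109 -100/109 8800/16677 -9 -1 N
final -9 -2 W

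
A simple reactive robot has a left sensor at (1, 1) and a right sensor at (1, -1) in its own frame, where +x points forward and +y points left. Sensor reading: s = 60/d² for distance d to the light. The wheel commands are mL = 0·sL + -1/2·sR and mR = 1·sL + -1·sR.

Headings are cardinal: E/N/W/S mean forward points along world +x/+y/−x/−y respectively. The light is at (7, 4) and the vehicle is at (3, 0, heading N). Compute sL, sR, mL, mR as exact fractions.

left sensor world pos  = (2, 1); dL² = 34
right sensor world pos = (4, 1); dR² = 18
sL = 60/34 = 30/17
sR = 60/18 = 10/3
mL = 0·sL + -1/2·sR = -5/3
mR = 1·sL + -1·sR = -80/51

30/17 10/3 -5/3 -80/51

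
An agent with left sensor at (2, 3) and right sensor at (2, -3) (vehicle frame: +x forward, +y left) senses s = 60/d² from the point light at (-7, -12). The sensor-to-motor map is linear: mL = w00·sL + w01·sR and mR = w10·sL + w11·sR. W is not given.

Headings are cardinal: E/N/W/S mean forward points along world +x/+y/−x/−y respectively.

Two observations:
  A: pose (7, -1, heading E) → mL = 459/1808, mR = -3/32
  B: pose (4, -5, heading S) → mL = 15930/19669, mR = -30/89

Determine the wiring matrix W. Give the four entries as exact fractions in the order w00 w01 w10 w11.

1/2 1 0 -1/2

obs A: pose=(7,-1,E) → sL=15/113, sR=3/16, mL=459/1808, mR=-3/32
obs B: pose=(4,-5,S) → sL=60/221, sR=60/89, mL=15930/19669, mR=-30/89
sensor matrix S = [[15/113, 3/16], [60/221, 60/89]]; det S = 343035/8890388
solve [mL_A; mL_B] = S·[w00; w01] and [mR_A; mR_B] = S·[w10; w11]:
  w00 = 1/2, w01 = 1, w10 = 0, w11 = -1/2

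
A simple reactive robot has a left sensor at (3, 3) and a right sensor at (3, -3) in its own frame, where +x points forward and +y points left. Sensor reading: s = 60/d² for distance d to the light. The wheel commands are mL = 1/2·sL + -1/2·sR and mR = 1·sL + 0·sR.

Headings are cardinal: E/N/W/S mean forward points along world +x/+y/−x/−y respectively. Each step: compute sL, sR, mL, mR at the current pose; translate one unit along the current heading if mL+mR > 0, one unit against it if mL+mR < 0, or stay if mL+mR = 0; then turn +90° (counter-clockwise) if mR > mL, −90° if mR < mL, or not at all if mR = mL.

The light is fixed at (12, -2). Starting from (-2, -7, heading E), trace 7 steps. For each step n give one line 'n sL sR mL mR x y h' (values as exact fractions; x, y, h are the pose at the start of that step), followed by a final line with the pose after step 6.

0 12/25 12/37 72/925 12/25 -2 -7 E
1 3/13 15/26 -9/52 3/13 -1 -7 N
2 12/61 60/257 -288/15677 12/61 -1 -6 W
3 6/17 30/169 252/2873 6/17 -2 -6 S
4 12/25 12/37 72/925 12/25 -2 -7 E
5 3/13 15/26 -9/52 3/13 -1 -7 N
6 12/61 60/257 -288/15677 12/61 -1 -6 W
final -2 -6 S

n=0: pose=(-2,-7,E); sL=12/25, sR=12/37; mL=72/925, mR=12/25; mL+mR=516/925 → advance +1; mR−mL=372/925 → turn +1·90°
n=1: pose=(-1,-7,N); sL=3/13, sR=15/26; mL=-9/52, mR=3/13; mL+mR=3/52 → advance +1; mR−mL=21/52 → turn +1·90°
n=2: pose=(-1,-6,W); sL=12/61, sR=60/257; mL=-288/15677, mR=12/61; mL+mR=2796/15677 → advance +1; mR−mL=3372/15677 → turn +1·90°
n=3: pose=(-2,-6,S); sL=6/17, sR=30/169; mL=252/2873, mR=6/17; mL+mR=1266/2873 → advance +1; mR−mL=762/2873 → turn +1·90°
n=4: pose=(-2,-7,E); sL=12/25, sR=12/37; mL=72/925, mR=12/25; mL+mR=516/925 → advance +1; mR−mL=372/925 → turn +1·90°
n=5: pose=(-1,-7,N); sL=3/13, sR=15/26; mL=-9/52, mR=3/13; mL+mR=3/52 → advance +1; mR−mL=21/52 → turn +1·90°
n=6: pose=(-1,-6,W); sL=12/61, sR=60/257; mL=-288/15677, mR=12/61; mL+mR=2796/15677 → advance +1; mR−mL=3372/15677 → turn +1·90°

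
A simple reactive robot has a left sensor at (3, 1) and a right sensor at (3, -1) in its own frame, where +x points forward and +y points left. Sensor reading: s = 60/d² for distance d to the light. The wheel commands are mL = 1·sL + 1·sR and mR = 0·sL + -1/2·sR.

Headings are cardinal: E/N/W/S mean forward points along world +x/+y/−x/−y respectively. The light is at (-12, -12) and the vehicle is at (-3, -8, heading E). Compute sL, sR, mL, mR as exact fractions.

60/169 20/51 6440/8619 -10/51

left sensor world pos  = (0, -7); dL² = 169
right sensor world pos = (0, -9); dR² = 153
sL = 60/169 = 60/169
sR = 60/153 = 20/51
mL = 1·sL + 1·sR = 6440/8619
mR = 0·sL + -1/2·sR = -10/51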